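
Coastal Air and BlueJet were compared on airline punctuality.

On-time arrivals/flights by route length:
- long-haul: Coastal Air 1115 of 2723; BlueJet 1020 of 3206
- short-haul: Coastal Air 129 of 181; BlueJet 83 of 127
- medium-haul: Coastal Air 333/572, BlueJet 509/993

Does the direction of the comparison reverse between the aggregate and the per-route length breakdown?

Long-haul: Coastal Air 1115/2723 = 40.9%, BlueJet 1020/3206 = 31.8% → Coastal Air
Short-haul: Coastal Air 129/181 = 71.3%, BlueJet 83/127 = 65.4% → Coastal Air
Medium-haul: Coastal Air 333/572 = 58.2%, BlueJet 509/993 = 51.3% → Coastal Air
Overall: Coastal Air 1577/3476 = 45.4%, BlueJet 1612/4326 = 37.3% → Coastal Air
Coastal Air wins overall and in every route group — no reversal.

No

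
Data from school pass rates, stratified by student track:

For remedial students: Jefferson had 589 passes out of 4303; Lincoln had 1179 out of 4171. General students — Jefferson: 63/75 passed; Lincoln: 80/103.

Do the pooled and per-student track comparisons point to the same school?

Remedial: Jefferson 589/4303 = 13.7%, Lincoln 1179/4171 = 28.3% → Lincoln
General: Jefferson 63/75 = 84.0%, Lincoln 80/103 = 77.7% → Jefferson
Overall: Jefferson 652/4378 = 14.9%, Lincoln 1259/4274 = 29.5% → Lincoln
Neither sweeps: Jefferson wins 1 of 2 groups, Lincoln wins 1. Lincoln wins overall but not every group — no Simpson reversal.

No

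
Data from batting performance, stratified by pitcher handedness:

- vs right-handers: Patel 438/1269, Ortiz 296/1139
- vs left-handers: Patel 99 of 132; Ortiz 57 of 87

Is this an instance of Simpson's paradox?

No

Vs right-handers: Patel 438/1269 = 34.5%, Ortiz 296/1139 = 26.0% → Patel
Vs left-handers: Patel 99/132 = 75.0%, Ortiz 57/87 = 65.5% → Patel
Overall: Patel 537/1401 = 38.3%, Ortiz 353/1226 = 28.8% → Patel
Patel wins overall and in every pitcher group — no reversal.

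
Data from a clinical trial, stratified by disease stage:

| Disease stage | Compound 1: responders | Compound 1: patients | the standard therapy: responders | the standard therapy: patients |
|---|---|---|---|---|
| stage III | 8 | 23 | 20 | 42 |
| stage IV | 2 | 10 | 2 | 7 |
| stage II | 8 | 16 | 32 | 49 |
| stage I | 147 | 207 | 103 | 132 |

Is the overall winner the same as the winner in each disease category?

Yes

Stage III: Compound 1 8/23 = 34.8%, the standard therapy 20/42 = 47.6% → the standard therapy
Stage IV: Compound 1 2/10 = 20.0%, the standard therapy 2/7 = 28.6% → the standard therapy
Stage II: Compound 1 8/16 = 50.0%, the standard therapy 32/49 = 65.3% → the standard therapy
Stage I: Compound 1 147/207 = 71.0%, the standard therapy 103/132 = 78.0% → the standard therapy
Overall: Compound 1 165/256 = 64.5%, the standard therapy 157/230 = 68.3% → the standard therapy
The standard therapy wins overall and in every disease group — no reversal.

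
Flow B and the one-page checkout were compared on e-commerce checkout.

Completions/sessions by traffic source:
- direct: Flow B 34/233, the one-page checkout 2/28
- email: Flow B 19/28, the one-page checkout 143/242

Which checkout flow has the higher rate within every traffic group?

Flow B

Direct: Flow B 34/233 = 14.6%, the one-page checkout 2/28 = 7.1% → Flow B
Email: Flow B 19/28 = 67.9%, the one-page checkout 143/242 = 59.1% → Flow B
Flow B has the higher rate in both groups.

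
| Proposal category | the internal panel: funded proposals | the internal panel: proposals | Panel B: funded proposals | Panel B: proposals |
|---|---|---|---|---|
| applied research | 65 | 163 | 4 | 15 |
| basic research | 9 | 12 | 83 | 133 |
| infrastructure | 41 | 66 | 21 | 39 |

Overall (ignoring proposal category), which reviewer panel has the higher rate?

Panel B

Applied research: the internal panel 65/163 = 39.9%, Panel B 4/15 = 26.7% → the internal panel
Basic research: the internal panel 9/12 = 75.0%, Panel B 83/133 = 62.4% → the internal panel
Infrastructure: the internal panel 41/66 = 62.1%, Panel B 21/39 = 53.8% → the internal panel
Overall: the internal panel 115/241 = 47.7%, Panel B 108/187 = 57.8% → Panel B
(The internal panel wins every proposal group but Panel B wins overall — the internal panel's proposals skew toward the low-rate applied research group.)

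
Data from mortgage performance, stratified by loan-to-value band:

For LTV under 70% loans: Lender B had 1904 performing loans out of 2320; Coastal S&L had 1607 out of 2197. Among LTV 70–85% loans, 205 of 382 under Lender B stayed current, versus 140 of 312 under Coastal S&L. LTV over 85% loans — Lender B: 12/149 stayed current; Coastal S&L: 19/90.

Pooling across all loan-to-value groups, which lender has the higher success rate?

Lender B

LTV under 70%: Lender B 1904/2320 = 82.1%, Coastal S&L 1607/2197 = 73.1% → Lender B
LTV 70–85%: Lender B 205/382 = 53.7%, Coastal S&L 140/312 = 44.9% → Lender B
LTV over 85%: Lender B 12/149 = 8.1%, Coastal S&L 19/90 = 21.1% → Coastal S&L
Overall: Lender B 2121/2851 = 74.4%, Coastal S&L 1766/2599 = 67.9% → Lender B
(Neither sweeps every loan-to-value group, but Lender B has the higher pooled rate.)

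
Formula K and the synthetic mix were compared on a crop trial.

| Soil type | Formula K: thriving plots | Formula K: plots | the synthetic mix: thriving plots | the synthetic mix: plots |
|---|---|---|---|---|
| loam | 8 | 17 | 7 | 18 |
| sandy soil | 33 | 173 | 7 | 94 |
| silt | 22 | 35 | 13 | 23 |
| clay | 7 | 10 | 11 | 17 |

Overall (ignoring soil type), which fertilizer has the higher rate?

Loam: Formula K 8/17 = 47.1%, the synthetic mix 7/18 = 38.9% → Formula K
Sandy soil: Formula K 33/173 = 19.1%, the synthetic mix 7/94 = 7.4% → Formula K
Silt: Formula K 22/35 = 62.9%, the synthetic mix 13/23 = 56.5% → Formula K
Clay: Formula K 7/10 = 70.0%, the synthetic mix 11/17 = 64.7% → Formula K
Overall: Formula K 70/235 = 29.8%, the synthetic mix 38/152 = 25.0% → Formula K

Formula K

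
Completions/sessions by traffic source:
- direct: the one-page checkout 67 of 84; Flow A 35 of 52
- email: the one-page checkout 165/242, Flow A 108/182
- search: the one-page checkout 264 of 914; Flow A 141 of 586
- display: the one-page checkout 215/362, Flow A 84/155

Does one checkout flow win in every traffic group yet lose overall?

Direct: the one-page checkout 67/84 = 79.8%, Flow A 35/52 = 67.3% → the one-page checkout
Email: the one-page checkout 165/242 = 68.2%, Flow A 108/182 = 59.3% → the one-page checkout
Search: the one-page checkout 264/914 = 28.9%, Flow A 141/586 = 24.1% → the one-page checkout
Display: the one-page checkout 215/362 = 59.4%, Flow A 84/155 = 54.2% → the one-page checkout
Overall: the one-page checkout 711/1602 = 44.4%, Flow A 368/975 = 37.7% → the one-page checkout
The one-page checkout wins overall and in every traffic group — no reversal.

No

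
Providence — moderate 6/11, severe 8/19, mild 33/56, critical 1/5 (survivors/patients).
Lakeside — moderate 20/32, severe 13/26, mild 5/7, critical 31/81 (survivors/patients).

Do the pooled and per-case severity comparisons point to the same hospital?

No

Moderate: Providence 6/11 = 54.5%, Lakeside 20/32 = 62.5% → Lakeside
Severe: Providence 8/19 = 42.1%, Lakeside 13/26 = 50.0% → Lakeside
Mild: Providence 33/56 = 58.9%, Lakeside 5/7 = 71.4% → Lakeside
Critical: Providence 1/5 = 20.0%, Lakeside 31/81 = 38.3% → Lakeside
Overall: Providence 48/91 = 52.7%, Lakeside 69/146 = 47.3% → Providence
Lakeside wins each case group but Providence wins overall — the comparison reverses. Lakeside's patients skew toward critical, which has a lower base rate.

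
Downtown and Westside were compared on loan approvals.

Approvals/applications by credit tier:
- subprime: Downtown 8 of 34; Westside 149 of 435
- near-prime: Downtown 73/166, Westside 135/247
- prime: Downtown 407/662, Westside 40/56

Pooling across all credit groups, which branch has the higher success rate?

Downtown

Subprime: Downtown 8/34 = 23.5%, Westside 149/435 = 34.3% → Westside
Near-prime: Downtown 73/166 = 44.0%, Westside 135/247 = 54.7% → Westside
Prime: Downtown 407/662 = 61.5%, Westside 40/56 = 71.4% → Westside
Overall: Downtown 488/862 = 56.6%, Westside 324/738 = 43.9% → Downtown
(Westside wins every credit group but Downtown wins overall — Westside's applications skew toward the low-rate subprime group.)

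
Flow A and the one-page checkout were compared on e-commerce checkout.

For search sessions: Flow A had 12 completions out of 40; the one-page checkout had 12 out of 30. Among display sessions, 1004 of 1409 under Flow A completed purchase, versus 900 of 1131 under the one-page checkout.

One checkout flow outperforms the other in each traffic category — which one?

Search: Flow A 12/40 = 30.0%, the one-page checkout 12/30 = 40.0% → the one-page checkout
Display: Flow A 1004/1409 = 71.3%, the one-page checkout 900/1131 = 79.6% → the one-page checkout
The one-page checkout has the higher rate in both groups.

the one-page checkout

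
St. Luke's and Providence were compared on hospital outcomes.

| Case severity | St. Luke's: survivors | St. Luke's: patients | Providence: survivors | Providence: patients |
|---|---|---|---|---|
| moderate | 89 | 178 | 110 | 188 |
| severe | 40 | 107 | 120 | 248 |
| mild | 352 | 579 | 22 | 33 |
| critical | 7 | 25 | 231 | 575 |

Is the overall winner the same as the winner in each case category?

No

Moderate: St. Luke's 89/178 = 50.0%, Providence 110/188 = 58.5% → Providence
Severe: St. Luke's 40/107 = 37.4%, Providence 120/248 = 48.4% → Providence
Mild: St. Luke's 352/579 = 60.8%, Providence 22/33 = 66.7% → Providence
Critical: St. Luke's 7/25 = 28.0%, Providence 231/575 = 40.2% → Providence
Overall: St. Luke's 488/889 = 54.9%, Providence 483/1044 = 46.3% → St. Luke's
Providence wins each case group but St. Luke's wins overall — the comparison reverses. Providence's patients skew toward critical, which has a lower base rate.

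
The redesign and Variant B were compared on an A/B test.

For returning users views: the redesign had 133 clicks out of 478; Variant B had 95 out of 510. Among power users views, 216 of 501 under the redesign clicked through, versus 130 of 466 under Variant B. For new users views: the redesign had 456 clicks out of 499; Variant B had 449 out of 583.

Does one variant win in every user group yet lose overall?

Returning users: the redesign 133/478 = 27.8%, Variant B 95/510 = 18.6% → the redesign
Power users: the redesign 216/501 = 43.1%, Variant B 130/466 = 27.9% → the redesign
New users: the redesign 456/499 = 91.4%, Variant B 449/583 = 77.0% → the redesign
Overall: the redesign 805/1478 = 54.5%, Variant B 674/1559 = 43.2% → the redesign
The redesign wins overall and in every user group — no reversal.

No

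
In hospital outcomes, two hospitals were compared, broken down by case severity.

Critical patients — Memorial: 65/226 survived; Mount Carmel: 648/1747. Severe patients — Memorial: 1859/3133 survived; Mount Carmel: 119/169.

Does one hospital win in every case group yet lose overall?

Yes

Critical: Memorial 65/226 = 28.8%, Mount Carmel 648/1747 = 37.1% → Mount Carmel
Severe: Memorial 1859/3133 = 59.3%, Mount Carmel 119/169 = 70.4% → Mount Carmel
Overall: Memorial 1924/3359 = 57.3%, Mount Carmel 767/1916 = 40.0% → Memorial
Mount Carmel wins each case group but Memorial wins overall — the comparison reverses. Mount Carmel's patients skew toward critical, which has a lower base rate.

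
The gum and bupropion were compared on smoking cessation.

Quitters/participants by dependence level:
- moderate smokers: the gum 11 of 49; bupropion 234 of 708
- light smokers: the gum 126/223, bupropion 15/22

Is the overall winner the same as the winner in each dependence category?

Moderate smokers: the gum 11/49 = 22.4%, bupropion 234/708 = 33.1% → bupropion
Light smokers: the gum 126/223 = 56.5%, bupropion 15/22 = 68.2% → bupropion
Overall: the gum 137/272 = 50.4%, bupropion 249/730 = 34.1% → the gum
Bupropion wins each dependence group but the gum wins overall — the comparison reverses. Bupropion's participants skew toward moderate smokers, which has a lower base rate.

No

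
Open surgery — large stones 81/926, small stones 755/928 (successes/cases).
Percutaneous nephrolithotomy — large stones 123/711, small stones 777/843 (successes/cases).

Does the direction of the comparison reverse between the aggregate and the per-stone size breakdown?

Large stones: open surgery 81/926 = 8.7%, percutaneous nephrolithotomy 123/711 = 17.3% → percutaneous nephrolithotomy
Small stones: open surgery 755/928 = 81.4%, percutaneous nephrolithotomy 777/843 = 92.2% → percutaneous nephrolithotomy
Overall: open surgery 836/1854 = 45.1%, percutaneous nephrolithotomy 900/1554 = 57.9% → percutaneous nephrolithotomy
Percutaneous nephrolithotomy wins overall and in every stone group — no reversal.

No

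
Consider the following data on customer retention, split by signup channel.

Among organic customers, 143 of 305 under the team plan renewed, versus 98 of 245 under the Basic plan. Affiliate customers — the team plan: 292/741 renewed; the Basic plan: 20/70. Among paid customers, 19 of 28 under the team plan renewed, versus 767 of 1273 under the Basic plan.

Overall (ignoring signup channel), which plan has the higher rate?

Organic: the team plan 143/305 = 46.9%, the Basic plan 98/245 = 40.0% → the team plan
Affiliate: the team plan 292/741 = 39.4%, the Basic plan 20/70 = 28.6% → the team plan
Paid: the team plan 19/28 = 67.9%, the Basic plan 767/1273 = 60.3% → the team plan
Overall: the team plan 454/1074 = 42.3%, the Basic plan 885/1588 = 55.7% → the Basic plan
(The team plan wins every signup group but the Basic plan wins overall — the team plan's customers skew toward the low-rate affiliate group.)

the Basic plan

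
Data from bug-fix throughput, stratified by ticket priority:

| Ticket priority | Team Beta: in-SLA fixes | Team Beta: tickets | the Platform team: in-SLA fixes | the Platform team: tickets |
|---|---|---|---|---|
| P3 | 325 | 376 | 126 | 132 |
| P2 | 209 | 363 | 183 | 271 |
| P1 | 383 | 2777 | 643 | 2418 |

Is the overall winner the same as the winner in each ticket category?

Yes

P3: Team Beta 325/376 = 86.4%, the Platform team 126/132 = 95.5% → the Platform team
P2: Team Beta 209/363 = 57.6%, the Platform team 183/271 = 67.5% → the Platform team
P1: Team Beta 383/2777 = 13.8%, the Platform team 643/2418 = 26.6% → the Platform team
Overall: Team Beta 917/3516 = 26.1%, the Platform team 952/2821 = 33.7% → the Platform team
The Platform team wins overall and in every ticket group — no reversal.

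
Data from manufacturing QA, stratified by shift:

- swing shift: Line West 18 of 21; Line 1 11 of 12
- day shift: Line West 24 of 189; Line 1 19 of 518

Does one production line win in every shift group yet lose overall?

No

Swing shift: Line West 18/21 = 85.7%, Line 1 11/12 = 91.7% → Line 1
Day shift: Line West 24/189 = 12.7%, Line 1 19/518 = 3.7% → Line West
Overall: Line West 42/210 = 20.0%, Line 1 30/530 = 5.7% → Line West
Neither sweeps: Line West wins 1 of 2 groups, Line 1 wins 1. Line West wins overall but not every group — no Simpson reversal.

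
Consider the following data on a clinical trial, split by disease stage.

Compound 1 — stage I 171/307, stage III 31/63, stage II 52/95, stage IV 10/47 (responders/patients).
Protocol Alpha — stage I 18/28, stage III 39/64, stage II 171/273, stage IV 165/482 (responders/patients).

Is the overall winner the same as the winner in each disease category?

No

Stage I: Compound 1 171/307 = 55.7%, Protocol Alpha 18/28 = 64.3% → Protocol Alpha
Stage III: Compound 1 31/63 = 49.2%, Protocol Alpha 39/64 = 60.9% → Protocol Alpha
Stage II: Compound 1 52/95 = 54.7%, Protocol Alpha 171/273 = 62.6% → Protocol Alpha
Stage IV: Compound 1 10/47 = 21.3%, Protocol Alpha 165/482 = 34.2% → Protocol Alpha
Overall: Compound 1 264/512 = 51.6%, Protocol Alpha 393/847 = 46.4% → Compound 1
Protocol Alpha wins each disease group but Compound 1 wins overall — the comparison reverses. Protocol Alpha's patients skew toward stage IV, which has a lower base rate.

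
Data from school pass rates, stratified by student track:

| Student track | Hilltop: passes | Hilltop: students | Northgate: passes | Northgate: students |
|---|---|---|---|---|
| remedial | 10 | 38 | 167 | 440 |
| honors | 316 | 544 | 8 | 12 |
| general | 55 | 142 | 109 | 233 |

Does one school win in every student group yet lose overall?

Remedial: Hilltop 10/38 = 26.3%, Northgate 167/440 = 38.0% → Northgate
Honors: Hilltop 316/544 = 58.1%, Northgate 8/12 = 66.7% → Northgate
General: Hilltop 55/142 = 38.7%, Northgate 109/233 = 46.8% → Northgate
Overall: Hilltop 381/724 = 52.6%, Northgate 284/685 = 41.5% → Hilltop
Northgate wins each student group but Hilltop wins overall — the comparison reverses. Northgate's students skew toward remedial, which has a lower base rate.

Yes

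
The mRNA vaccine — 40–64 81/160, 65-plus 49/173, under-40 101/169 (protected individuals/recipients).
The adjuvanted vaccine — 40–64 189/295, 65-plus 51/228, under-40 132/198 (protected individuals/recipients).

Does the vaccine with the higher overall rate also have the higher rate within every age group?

No

40–64: the mRNA vaccine 81/160 = 50.6%, the adjuvanted vaccine 189/295 = 64.1% → the adjuvanted vaccine
65-plus: the mRNA vaccine 49/173 = 28.3%, the adjuvanted vaccine 51/228 = 22.4% → the mRNA vaccine
Under-40: the mRNA vaccine 101/169 = 59.8%, the adjuvanted vaccine 132/198 = 66.7% → the adjuvanted vaccine
Overall: the mRNA vaccine 231/502 = 46.0%, the adjuvanted vaccine 372/721 = 51.6% → the adjuvanted vaccine
Neither sweeps: the mRNA vaccine wins 1 of 3 groups, the adjuvanted vaccine wins 2. The adjuvanted vaccine wins overall but not every group — no Simpson reversal.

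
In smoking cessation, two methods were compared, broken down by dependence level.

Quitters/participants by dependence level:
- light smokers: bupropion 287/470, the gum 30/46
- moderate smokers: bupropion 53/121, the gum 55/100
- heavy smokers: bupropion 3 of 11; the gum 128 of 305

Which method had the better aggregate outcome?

bupropion

Light smokers: bupropion 287/470 = 61.1%, the gum 30/46 = 65.2% → the gum
Moderate smokers: bupropion 53/121 = 43.8%, the gum 55/100 = 55.0% → the gum
Heavy smokers: bupropion 3/11 = 27.3%, the gum 128/305 = 42.0% → the gum
Overall: bupropion 343/602 = 57.0%, the gum 213/451 = 47.2% → bupropion
(The gum wins every dependence group but bupropion wins overall — the gum's participants skew toward the low-rate heavy smokers group.)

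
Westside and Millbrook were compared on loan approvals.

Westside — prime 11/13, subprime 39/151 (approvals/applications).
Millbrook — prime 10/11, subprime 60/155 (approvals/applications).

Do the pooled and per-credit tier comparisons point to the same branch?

Prime: Westside 11/13 = 84.6%, Millbrook 10/11 = 90.9% → Millbrook
Subprime: Westside 39/151 = 25.8%, Millbrook 60/155 = 38.7% → Millbrook
Overall: Westside 50/164 = 30.5%, Millbrook 70/166 = 42.2% → Millbrook
Millbrook wins overall and in every credit group — no reversal.

Yes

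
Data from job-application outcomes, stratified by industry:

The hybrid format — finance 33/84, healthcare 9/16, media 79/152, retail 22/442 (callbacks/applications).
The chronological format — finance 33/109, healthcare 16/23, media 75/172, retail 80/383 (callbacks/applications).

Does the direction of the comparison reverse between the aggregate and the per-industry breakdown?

No

Finance: the hybrid format 33/84 = 39.3%, the chronological format 33/109 = 30.3% → the hybrid format
Healthcare: the hybrid format 9/16 = 56.2%, the chronological format 16/23 = 69.6% → the chronological format
Media: the hybrid format 79/152 = 52.0%, the chronological format 75/172 = 43.6% → the hybrid format
Retail: the hybrid format 22/442 = 5.0%, the chronological format 80/383 = 20.9% → the chronological format
Overall: the hybrid format 143/694 = 20.6%, the chronological format 204/687 = 29.7% → the chronological format
Neither sweeps: the hybrid format wins 2 of 4 groups, the chronological format wins 2. The chronological format wins overall but not every group — no Simpson reversal.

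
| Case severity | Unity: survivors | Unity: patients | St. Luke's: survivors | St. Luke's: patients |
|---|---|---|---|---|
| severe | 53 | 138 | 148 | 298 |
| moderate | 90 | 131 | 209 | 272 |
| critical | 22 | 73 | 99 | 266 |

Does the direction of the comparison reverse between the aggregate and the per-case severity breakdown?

Severe: Unity 53/138 = 38.4%, St. Luke's 148/298 = 49.7% → St. Luke's
Moderate: Unity 90/131 = 68.7%, St. Luke's 209/272 = 76.8% → St. Luke's
Critical: Unity 22/73 = 30.1%, St. Luke's 99/266 = 37.2% → St. Luke's
Overall: Unity 165/342 = 48.2%, St. Luke's 456/836 = 54.5% → St. Luke's
St. Luke's wins overall and in every case group — no reversal.

No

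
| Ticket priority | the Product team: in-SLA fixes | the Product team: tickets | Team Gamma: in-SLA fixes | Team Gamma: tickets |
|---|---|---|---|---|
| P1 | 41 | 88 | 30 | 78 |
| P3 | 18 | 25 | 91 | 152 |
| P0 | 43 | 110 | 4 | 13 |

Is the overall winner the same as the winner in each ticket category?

No

P1: the Product team 41/88 = 46.6%, Team Gamma 30/78 = 38.5% → the Product team
P3: the Product team 18/25 = 72.0%, Team Gamma 91/152 = 59.9% → the Product team
P0: the Product team 43/110 = 39.1%, Team Gamma 4/13 = 30.8% → the Product team
Overall: the Product team 102/223 = 45.7%, Team Gamma 125/243 = 51.4% → Team Gamma
The Product team wins each ticket group but Team Gamma wins overall — the comparison reverses. The Product team's tickets skew toward P0, which has a lower base rate.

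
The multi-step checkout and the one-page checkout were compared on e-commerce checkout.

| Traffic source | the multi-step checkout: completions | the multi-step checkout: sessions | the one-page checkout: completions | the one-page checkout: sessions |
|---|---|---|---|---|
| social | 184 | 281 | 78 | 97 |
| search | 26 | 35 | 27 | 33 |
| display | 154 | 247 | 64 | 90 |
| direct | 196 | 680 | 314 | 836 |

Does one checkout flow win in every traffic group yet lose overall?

No

Social: the multi-step checkout 184/281 = 65.5%, the one-page checkout 78/97 = 80.4% → the one-page checkout
Search: the multi-step checkout 26/35 = 74.3%, the one-page checkout 27/33 = 81.8% → the one-page checkout
Display: the multi-step checkout 154/247 = 62.3%, the one-page checkout 64/90 = 71.1% → the one-page checkout
Direct: the multi-step checkout 196/680 = 28.8%, the one-page checkout 314/836 = 37.6% → the one-page checkout
Overall: the multi-step checkout 560/1243 = 45.1%, the one-page checkout 483/1056 = 45.7% → the one-page checkout
The one-page checkout wins overall and in every traffic group — no reversal.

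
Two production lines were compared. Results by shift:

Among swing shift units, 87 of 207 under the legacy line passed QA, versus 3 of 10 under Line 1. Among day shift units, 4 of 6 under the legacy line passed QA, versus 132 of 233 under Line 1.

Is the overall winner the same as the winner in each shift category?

No

Swing shift: the legacy line 87/207 = 42.0%, Line 1 3/10 = 30.0% → the legacy line
Day shift: the legacy line 4/6 = 66.7%, Line 1 132/233 = 56.7% → the legacy line
Overall: the legacy line 91/213 = 42.7%, Line 1 135/243 = 55.6% → Line 1
The legacy line wins each shift group but Line 1 wins overall — the comparison reverses. The legacy line's units skew toward swing shift, which has a lower base rate.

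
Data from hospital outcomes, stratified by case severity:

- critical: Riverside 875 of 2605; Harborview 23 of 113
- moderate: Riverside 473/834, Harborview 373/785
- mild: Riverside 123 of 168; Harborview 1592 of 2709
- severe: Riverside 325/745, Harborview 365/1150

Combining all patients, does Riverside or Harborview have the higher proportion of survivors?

Critical: Riverside 875/2605 = 33.6%, Harborview 23/113 = 20.4% → Riverside
Moderate: Riverside 473/834 = 56.7%, Harborview 373/785 = 47.5% → Riverside
Mild: Riverside 123/168 = 73.2%, Harborview 1592/2709 = 58.8% → Riverside
Severe: Riverside 325/745 = 43.6%, Harborview 365/1150 = 31.7% → Riverside
Overall: Riverside 1796/4352 = 41.3%, Harborview 2353/4757 = 49.5% → Harborview
(Riverside wins every case group but Harborview wins overall — Riverside's patients skew toward the low-rate critical group.)

Harborview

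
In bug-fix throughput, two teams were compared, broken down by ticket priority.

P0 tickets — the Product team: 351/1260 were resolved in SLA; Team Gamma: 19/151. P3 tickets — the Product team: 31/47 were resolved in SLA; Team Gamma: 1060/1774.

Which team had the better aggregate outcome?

P0: the Product team 351/1260 = 27.9%, Team Gamma 19/151 = 12.6% → the Product team
P3: the Product team 31/47 = 66.0%, Team Gamma 1060/1774 = 59.8% → the Product team
Overall: the Product team 382/1307 = 29.2%, Team Gamma 1079/1925 = 56.1% → Team Gamma
(The Product team wins every ticket group but Team Gamma wins overall — the Product team's tickets skew toward the low-rate P0 group.)

Team Gamma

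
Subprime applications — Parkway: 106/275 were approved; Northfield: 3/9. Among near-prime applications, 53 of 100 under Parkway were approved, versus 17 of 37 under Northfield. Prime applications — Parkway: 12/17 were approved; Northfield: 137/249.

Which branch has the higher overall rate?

Subprime: Parkway 106/275 = 38.5%, Northfield 3/9 = 33.3% → Parkway
Near-prime: Parkway 53/100 = 53.0%, Northfield 17/37 = 45.9% → Parkway
Prime: Parkway 12/17 = 70.6%, Northfield 137/249 = 55.0% → Parkway
Overall: Parkway 171/392 = 43.6%, Northfield 157/295 = 53.2% → Northfield
(Parkway wins every credit group but Northfield wins overall — Parkway's applications skew toward the low-rate subprime group.)

Northfield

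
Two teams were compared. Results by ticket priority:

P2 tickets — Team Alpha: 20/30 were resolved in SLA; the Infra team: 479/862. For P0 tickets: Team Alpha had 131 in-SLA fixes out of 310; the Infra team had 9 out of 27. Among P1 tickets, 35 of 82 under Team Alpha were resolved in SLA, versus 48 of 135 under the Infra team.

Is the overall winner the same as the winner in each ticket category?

No

P2: Team Alpha 20/30 = 66.7%, the Infra team 479/862 = 55.6% → Team Alpha
P0: Team Alpha 131/310 = 42.3%, the Infra team 9/27 = 33.3% → Team Alpha
P1: Team Alpha 35/82 = 42.7%, the Infra team 48/135 = 35.6% → Team Alpha
Overall: Team Alpha 186/422 = 44.1%, the Infra team 536/1024 = 52.3% → the Infra team
Team Alpha wins each ticket group but the Infra team wins overall — the comparison reverses. Team Alpha's tickets skew toward P0, which has a lower base rate.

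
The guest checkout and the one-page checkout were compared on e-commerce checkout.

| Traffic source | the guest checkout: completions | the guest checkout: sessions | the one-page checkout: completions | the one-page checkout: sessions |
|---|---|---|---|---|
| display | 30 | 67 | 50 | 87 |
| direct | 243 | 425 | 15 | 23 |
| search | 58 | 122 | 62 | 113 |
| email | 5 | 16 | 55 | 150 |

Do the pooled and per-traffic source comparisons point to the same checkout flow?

Display: the guest checkout 30/67 = 44.8%, the one-page checkout 50/87 = 57.5% → the one-page checkout
Direct: the guest checkout 243/425 = 57.2%, the one-page checkout 15/23 = 65.2% → the one-page checkout
Search: the guest checkout 58/122 = 47.5%, the one-page checkout 62/113 = 54.9% → the one-page checkout
Email: the guest checkout 5/16 = 31.2%, the one-page checkout 55/150 = 36.7% → the one-page checkout
Overall: the guest checkout 336/630 = 53.3%, the one-page checkout 182/373 = 48.8% → the guest checkout
The one-page checkout wins each traffic group but the guest checkout wins overall — the comparison reverses. The one-page checkout's sessions skew toward email, which has a lower base rate.

No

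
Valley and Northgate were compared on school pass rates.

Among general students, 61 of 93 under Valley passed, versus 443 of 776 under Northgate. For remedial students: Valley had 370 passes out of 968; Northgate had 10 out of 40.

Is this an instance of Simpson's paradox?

General: Valley 61/93 = 65.6%, Northgate 443/776 = 57.1% → Valley
Remedial: Valley 370/968 = 38.2%, Northgate 10/40 = 25.0% → Valley
Overall: Valley 431/1061 = 40.6%, Northgate 453/816 = 55.5% → Northgate
Valley wins each student group but Northgate wins overall — the comparison reverses. Valley's students skew toward remedial, which has a lower base rate.

Yes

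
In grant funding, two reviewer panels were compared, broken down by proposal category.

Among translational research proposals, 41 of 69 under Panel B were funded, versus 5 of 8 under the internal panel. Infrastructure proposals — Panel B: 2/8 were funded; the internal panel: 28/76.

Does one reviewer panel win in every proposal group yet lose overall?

Yes

Translational research: Panel B 41/69 = 59.4%, the internal panel 5/8 = 62.5% → the internal panel
Infrastructure: Panel B 2/8 = 25.0%, the internal panel 28/76 = 36.8% → the internal panel
Overall: Panel B 43/77 = 55.8%, the internal panel 33/84 = 39.3% → Panel B
The internal panel wins each proposal group but Panel B wins overall — the comparison reverses. The internal panel's proposals skew toward infrastructure, which has a lower base rate.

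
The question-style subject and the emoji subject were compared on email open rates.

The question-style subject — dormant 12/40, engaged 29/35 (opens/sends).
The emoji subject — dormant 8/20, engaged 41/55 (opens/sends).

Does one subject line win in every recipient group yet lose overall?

No

Dormant: the question-style subject 12/40 = 30.0%, the emoji subject 8/20 = 40.0% → the emoji subject
Engaged: the question-style subject 29/35 = 82.9%, the emoji subject 41/55 = 74.5% → the question-style subject
Overall: the question-style subject 41/75 = 54.7%, the emoji subject 49/75 = 65.3% → the emoji subject
Neither sweeps: the question-style subject wins 1 of 2 groups, the emoji subject wins 1. The emoji subject wins overall but not every group — no Simpson reversal.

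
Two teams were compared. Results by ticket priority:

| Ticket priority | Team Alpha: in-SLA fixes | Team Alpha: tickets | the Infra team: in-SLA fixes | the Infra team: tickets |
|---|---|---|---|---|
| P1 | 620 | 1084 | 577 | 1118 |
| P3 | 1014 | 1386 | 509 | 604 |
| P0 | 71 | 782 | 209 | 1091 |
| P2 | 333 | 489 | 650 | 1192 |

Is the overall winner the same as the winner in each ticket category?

No

P1: Team Alpha 620/1084 = 57.2%, the Infra team 577/1118 = 51.6% → Team Alpha
P3: Team Alpha 1014/1386 = 73.2%, the Infra team 509/604 = 84.3% → the Infra team
P0: Team Alpha 71/782 = 9.1%, the Infra team 209/1091 = 19.2% → the Infra team
P2: Team Alpha 333/489 = 68.1%, the Infra team 650/1192 = 54.5% → Team Alpha
Overall: Team Alpha 2038/3741 = 54.5%, the Infra team 1945/4005 = 48.6% → Team Alpha
Neither sweeps: Team Alpha wins 2 of 4 groups, the Infra team wins 2. Team Alpha wins overall but not every group — no Simpson reversal.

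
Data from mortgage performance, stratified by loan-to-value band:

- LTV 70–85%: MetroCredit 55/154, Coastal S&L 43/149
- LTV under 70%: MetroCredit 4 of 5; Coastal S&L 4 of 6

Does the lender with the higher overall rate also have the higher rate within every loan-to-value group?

Yes

LTV 70–85%: MetroCredit 55/154 = 35.7%, Coastal S&L 43/149 = 28.9% → MetroCredit
LTV under 70%: MetroCredit 4/5 = 80.0%, Coastal S&L 4/6 = 66.7% → MetroCredit
Overall: MetroCredit 59/159 = 37.1%, Coastal S&L 47/155 = 30.3% → MetroCredit
MetroCredit wins overall and in every loan-to-value group — no reversal.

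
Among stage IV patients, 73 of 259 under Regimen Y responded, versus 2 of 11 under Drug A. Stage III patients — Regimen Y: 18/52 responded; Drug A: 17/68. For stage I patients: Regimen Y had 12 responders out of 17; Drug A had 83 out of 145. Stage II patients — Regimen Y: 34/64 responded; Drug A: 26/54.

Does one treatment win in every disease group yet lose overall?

Yes

Stage IV: Regimen Y 73/259 = 28.2%, Drug A 2/11 = 18.2% → Regimen Y
Stage III: Regimen Y 18/52 = 34.6%, Drug A 17/68 = 25.0% → Regimen Y
Stage I: Regimen Y 12/17 = 70.6%, Drug A 83/145 = 57.2% → Regimen Y
Stage II: Regimen Y 34/64 = 53.1%, Drug A 26/54 = 48.1% → Regimen Y
Overall: Regimen Y 137/392 = 34.9%, Drug A 128/278 = 46.0% → Drug A
Regimen Y wins each disease group but Drug A wins overall — the comparison reverses. Regimen Y's patients skew toward stage IV, which has a lower base rate.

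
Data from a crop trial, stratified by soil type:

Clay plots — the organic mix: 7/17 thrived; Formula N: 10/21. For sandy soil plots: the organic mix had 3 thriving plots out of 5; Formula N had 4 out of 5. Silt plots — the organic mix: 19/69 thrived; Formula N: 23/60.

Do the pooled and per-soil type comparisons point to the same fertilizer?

Clay: the organic mix 7/17 = 41.2%, Formula N 10/21 = 47.6% → Formula N
Sandy soil: the organic mix 3/5 = 60.0%, Formula N 4/5 = 80.0% → Formula N
Silt: the organic mix 19/69 = 27.5%, Formula N 23/60 = 38.3% → Formula N
Overall: the organic mix 29/91 = 31.9%, Formula N 37/86 = 43.0% → Formula N
Formula N wins overall and in every soil group — no reversal.

Yes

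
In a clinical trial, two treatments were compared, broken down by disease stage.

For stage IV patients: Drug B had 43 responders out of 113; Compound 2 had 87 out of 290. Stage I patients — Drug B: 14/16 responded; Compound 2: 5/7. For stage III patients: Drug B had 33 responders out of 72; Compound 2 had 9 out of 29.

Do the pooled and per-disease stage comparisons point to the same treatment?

Yes

Stage IV: Drug B 43/113 = 38.1%, Compound 2 87/290 = 30.0% → Drug B
Stage I: Drug B 14/16 = 87.5%, Compound 2 5/7 = 71.4% → Drug B
Stage III: Drug B 33/72 = 45.8%, Compound 2 9/29 = 31.0% → Drug B
Overall: Drug B 90/201 = 44.8%, Compound 2 101/326 = 31.0% → Drug B
Drug B wins overall and in every disease group — no reversal.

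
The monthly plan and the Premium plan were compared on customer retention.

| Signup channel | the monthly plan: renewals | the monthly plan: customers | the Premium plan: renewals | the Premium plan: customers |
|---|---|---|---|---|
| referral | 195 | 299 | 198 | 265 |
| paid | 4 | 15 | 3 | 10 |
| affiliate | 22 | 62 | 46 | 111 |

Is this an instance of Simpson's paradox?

Referral: the monthly plan 195/299 = 65.2%, the Premium plan 198/265 = 74.7% → the Premium plan
Paid: the monthly plan 4/15 = 26.7%, the Premium plan 3/10 = 30.0% → the Premium plan
Affiliate: the monthly plan 22/62 = 35.5%, the Premium plan 46/111 = 41.4% → the Premium plan
Overall: the monthly plan 221/376 = 58.8%, the Premium plan 247/386 = 64.0% → the Premium plan
The Premium plan wins overall and in every signup group — no reversal.

No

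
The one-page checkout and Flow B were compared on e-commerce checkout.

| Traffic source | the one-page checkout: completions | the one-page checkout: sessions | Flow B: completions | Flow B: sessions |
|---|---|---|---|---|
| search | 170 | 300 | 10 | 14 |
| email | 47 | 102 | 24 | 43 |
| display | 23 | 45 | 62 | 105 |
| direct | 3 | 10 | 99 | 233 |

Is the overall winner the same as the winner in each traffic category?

No

Search: the one-page checkout 170/300 = 56.7%, Flow B 10/14 = 71.4% → Flow B
Email: the one-page checkout 47/102 = 46.1%, Flow B 24/43 = 55.8% → Flow B
Display: the one-page checkout 23/45 = 51.1%, Flow B 62/105 = 59.0% → Flow B
Direct: the one-page checkout 3/10 = 30.0%, Flow B 99/233 = 42.5% → Flow B
Overall: the one-page checkout 243/457 = 53.2%, Flow B 195/395 = 49.4% → the one-page checkout
Flow B wins each traffic group but the one-page checkout wins overall — the comparison reverses. Flow B's sessions skew toward direct, which has a lower base rate.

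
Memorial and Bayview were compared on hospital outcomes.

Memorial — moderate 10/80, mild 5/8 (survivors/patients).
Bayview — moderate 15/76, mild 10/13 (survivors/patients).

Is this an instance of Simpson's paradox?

No

Moderate: Memorial 10/80 = 12.5%, Bayview 15/76 = 19.7% → Bayview
Mild: Memorial 5/8 = 62.5%, Bayview 10/13 = 76.9% → Bayview
Overall: Memorial 15/88 = 17.0%, Bayview 25/89 = 28.1% → Bayview
Bayview wins overall and in every case group — no reversal.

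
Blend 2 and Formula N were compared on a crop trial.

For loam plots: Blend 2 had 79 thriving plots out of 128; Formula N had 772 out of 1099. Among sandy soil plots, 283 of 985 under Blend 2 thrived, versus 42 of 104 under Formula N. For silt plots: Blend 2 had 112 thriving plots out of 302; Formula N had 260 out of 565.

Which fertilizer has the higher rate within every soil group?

Formula N

Loam: Blend 2 79/128 = 61.7%, Formula N 772/1099 = 70.2% → Formula N
Sandy soil: Blend 2 283/985 = 28.7%, Formula N 42/104 = 40.4% → Formula N
Silt: Blend 2 112/302 = 37.1%, Formula N 260/565 = 46.0% → Formula N
Formula N has the higher rate in all 3 groups.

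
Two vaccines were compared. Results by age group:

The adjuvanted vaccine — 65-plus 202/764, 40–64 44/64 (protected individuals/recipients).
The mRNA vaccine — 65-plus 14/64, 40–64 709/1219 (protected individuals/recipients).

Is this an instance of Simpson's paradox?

65-plus: the adjuvanted vaccine 202/764 = 26.4%, the mRNA vaccine 14/64 = 21.9% → the adjuvanted vaccine
40–64: the adjuvanted vaccine 44/64 = 68.8%, the mRNA vaccine 709/1219 = 58.2% → the adjuvanted vaccine
Overall: the adjuvanted vaccine 246/828 = 29.7%, the mRNA vaccine 723/1283 = 56.4% → the mRNA vaccine
The adjuvanted vaccine wins each age group but the mRNA vaccine wins overall — the comparison reverses. The adjuvanted vaccine's recipients skew toward 65-plus, which has a lower base rate.

Yes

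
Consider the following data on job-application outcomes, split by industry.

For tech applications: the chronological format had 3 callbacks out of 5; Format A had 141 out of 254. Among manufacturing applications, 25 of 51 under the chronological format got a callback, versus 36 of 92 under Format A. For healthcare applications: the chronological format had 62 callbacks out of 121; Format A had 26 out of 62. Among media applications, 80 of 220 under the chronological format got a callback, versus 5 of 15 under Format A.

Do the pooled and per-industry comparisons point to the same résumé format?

Tech: the chronological format 3/5 = 60.0%, Format A 141/254 = 55.5% → the chronological format
Manufacturing: the chronological format 25/51 = 49.0%, Format A 36/92 = 39.1% → the chronological format
Healthcare: the chronological format 62/121 = 51.2%, Format A 26/62 = 41.9% → the chronological format
Media: the chronological format 80/220 = 36.4%, Format A 5/15 = 33.3% → the chronological format
Overall: the chronological format 170/397 = 42.8%, Format A 208/423 = 49.2% → Format A
The chronological format wins each industry group but Format A wins overall — the comparison reverses. The chronological format's applications skew toward media, which has a lower base rate.

No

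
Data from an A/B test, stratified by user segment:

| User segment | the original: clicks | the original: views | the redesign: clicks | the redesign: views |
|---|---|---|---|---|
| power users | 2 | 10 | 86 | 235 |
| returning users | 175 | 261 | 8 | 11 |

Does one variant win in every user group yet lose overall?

Yes

Power users: the original 2/10 = 20.0%, the redesign 86/235 = 36.6% → the redesign
Returning users: the original 175/261 = 67.0%, the redesign 8/11 = 72.7% → the redesign
Overall: the original 177/271 = 65.3%, the redesign 94/246 = 38.2% → the original
The redesign wins each user group but the original wins overall — the comparison reverses. The redesign's views skew toward power users, which has a lower base rate.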